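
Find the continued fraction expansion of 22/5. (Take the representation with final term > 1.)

22 = 4×5 + 2
5 = 2×2 + 1
2 = 2×1 + 0  (stop)
So 22/5 = [4; 2, 2].

[4; 2, 2]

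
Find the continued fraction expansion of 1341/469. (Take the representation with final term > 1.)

[2; 1, 6, 9, 2, 3]

1341 = 2·469 + 403
469 = 1·403 + 66
403 = 6·66 + 7
66 = 9·7 + 3
7 = 2·3 + 1
3 = 3·1 + 0  (stop)
So 1341/469 = [2; 1, 6, 9, 2, 3].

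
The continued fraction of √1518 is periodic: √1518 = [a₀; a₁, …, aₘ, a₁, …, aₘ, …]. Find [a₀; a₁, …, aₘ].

[38; 1, 24, 1, 76]

a₀ = ⌊√1518⌋ = 38.
With m₀=0, d₀=1 and mₖ₊₁ = dₖaₖ − mₖ, dₖ₊₁ = (n − mₖ₊₁²)/dₖ, aₖ₊₁ = ⌊(a₀+mₖ₊₁)/dₖ₊₁⌋:
  k=1: m=38, d=74, a=1
  k=2: m=36, d=3, a=24
  k=3: m=36, d=74, a=1
  k=4: m=38, d=1, a=76
d=1 and a=2a₀=76 at k=4, so the next step gives (m, d) = (38, 74) again — its k=1 value — and the period has length 4.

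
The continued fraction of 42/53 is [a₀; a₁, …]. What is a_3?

42 = 0·53 + 42   →  a_0 = 0
53 = 1·42 + 11   →  a_1 = 1
42 = 3·11 + 9   →  a_2 = 3
11 = 1·9 + 2   →  a_3 = 1

1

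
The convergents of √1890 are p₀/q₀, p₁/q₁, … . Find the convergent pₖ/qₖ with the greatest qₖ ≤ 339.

√1890 = [43; 2, 9, 6, 9, 2, 86, …] (period length 6).
Convergents:
  p_0/q_0 = 43/1
  p_1/q_1 = 87/2
  p_2/q_2 = 826/19
  p_3/q_3 = 5043/116
  p_4/q_4 = 46213/1063
q_3 = 116 ≤ 339 < 1063 = q_4, so the answer is 5043/116.

5043/116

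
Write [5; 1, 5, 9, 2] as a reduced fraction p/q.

Using pₖ = aₖpₖ₋₁ + pₖ₋₂ and qₖ = aₖqₖ₋₁ + qₖ₋₂:
  k=0: a=5, p=5, q=1
  k=1: a=1, p=6, q=1
  k=2: a=5, p=35, q=6
  k=3: a=9, p=321, q=55
  k=4: a=2, p=677, q=116

677/116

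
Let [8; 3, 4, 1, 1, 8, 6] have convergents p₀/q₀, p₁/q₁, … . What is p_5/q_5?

Using pₖ = aₖpₖ₋₁ + pₖ₋₂, qₖ = aₖqₖ₋₁ + qₖ₋₂ (with p₋₁=1, p₋₂=0, q₋₁=0, q₋₂=1):
  k=0: a=8, p=8, q=1
  k=1: a=3, p=25, q=3
  k=2: a=4, p=108, q=13
  k=3: a=1, p=133, q=16
  k=4: a=1, p=241, q=29
  k=5: a=8, p=2061, q=248

2061/248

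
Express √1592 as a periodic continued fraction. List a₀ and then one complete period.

a₀ = ⌊√1592⌋ = 39.
With m₀=0, d₀=1 and mₖ₊₁ = dₖaₖ − mₖ, dₖ₊₁ = (n − mₖ₊₁²)/dₖ, aₖ₊₁ = ⌊(a₀+mₖ₊₁)/dₖ₊₁⌋:
  k=1: m=39, d=71, a=1
  k=2: m=32, d=8, a=8
  k=3: m=32, d=71, a=1
  k=4: m=39, d=1, a=78
d=1 and a=2a₀=78 at k=4, so the next step gives (m, d) = (39, 71) again — its k=1 value — and the period has length 4.

[39; 1, 8, 1, 78]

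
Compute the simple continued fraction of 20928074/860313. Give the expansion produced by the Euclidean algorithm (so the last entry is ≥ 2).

20928074 = 24·860313 + 280562
860313 = 3·280562 + 18627
280562 = 15·18627 + 1157
18627 = 16·1157 + 115
1157 = 10·115 + 7
115 = 16·7 + 3
7 = 2·3 + 1
3 = 3·1 + 0  (stop)
So 20928074/860313 = [24; 3, 15, 16, 10, 16, 2, 3].

[24; 3, 15, 16, 10, 16, 2, 3]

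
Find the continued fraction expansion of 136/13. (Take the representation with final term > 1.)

136 = 10·13 + 6
13 = 2·6 + 1
6 = 6·1 + 0  (stop)
So 136/13 = [10; 2, 6].

[10; 2, 6]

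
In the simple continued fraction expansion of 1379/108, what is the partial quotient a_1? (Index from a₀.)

1

1379 = 12·108 + 83   →  a_0 = 12
108 = 1·83 + 25   →  a_1 = 1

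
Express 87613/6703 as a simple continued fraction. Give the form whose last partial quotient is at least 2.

87613 = 13·6703 + 474
6703 = 14·474 + 67
474 = 7·67 + 5
67 = 13·5 + 2
5 = 2·2 + 1
2 = 2·1 + 0  (stop)
So 87613/6703 = [13; 14, 7, 13, 2, 2].

[13; 14, 7, 13, 2, 2]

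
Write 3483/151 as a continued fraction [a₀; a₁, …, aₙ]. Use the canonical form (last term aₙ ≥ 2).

3483 = 23*151 + 10
151 = 15*10 + 1
10 = 10*1 + 0  (stop)
So 3483/151 = [23; 15, 10].

[23; 15, 10]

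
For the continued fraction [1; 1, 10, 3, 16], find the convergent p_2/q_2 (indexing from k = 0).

Using pₖ = aₖpₖ₋₁ + pₖ₋₂, qₖ = aₖqₖ₋₁ + qₖ₋₂ (with p₋₁=1, p₋₂=0, q₋₁=0, q₋₂=1):
  k=0: a=1, p=1, q=1
  k=1: a=1, p=2, q=1
  k=2: a=10, p=21, q=11

21/11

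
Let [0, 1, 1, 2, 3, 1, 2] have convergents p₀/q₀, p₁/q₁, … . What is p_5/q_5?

13/22

Using pₖ = aₖpₖ₋₁ + pₖ₋₂, qₖ = aₖqₖ₋₁ + qₖ₋₂ (with p₋₁=1, p₋₂=0, q₋₁=0, q₋₂=1):
  k=0: a=0, p=0, q=1
  k=1: a=1, p=1, q=1
  k=2: a=1, p=1, q=2
  k=3: a=2, p=3, q=5
  k=4: a=3, p=10, q=17
  k=5: a=1, p=13, q=22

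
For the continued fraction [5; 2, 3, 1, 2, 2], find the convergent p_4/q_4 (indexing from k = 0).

Using pₖ = aₖpₖ₋₁ + pₖ₋₂, qₖ = aₖqₖ₋₁ + qₖ₋₂ (with p₋₁=1, p₋₂=0, q₋₁=0, q₋₂=1):
  k=0: a=5, p=5, q=1
  k=1: a=2, p=11, q=2
  k=2: a=3, p=38, q=7
  k=3: a=1, p=49, q=9
  k=4: a=2, p=136, q=25

136/25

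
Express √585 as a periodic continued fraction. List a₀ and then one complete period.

a₀ = ⌊√585⌋ = 24.
With m₀=0, d₀=1 and mₖ₊₁ = dₖaₖ − mₖ, dₖ₊₁ = (n − mₖ₊₁²)/dₖ, aₖ₊₁ = ⌊(a₀+mₖ₊₁)/dₖ₊₁⌋:
  k=1: m=24, d=9, a=5
  k=2: m=21, d=16, a=2
  k=3: m=11, d=29, a=1
  k=4: m=18, d=9, a=4
  k=5: m=18, d=29, a=1
  k=6: m=11, d=16, a=2
  k=7: m=21, d=9, a=5
  k=8: m=24, d=1, a=48
d=1 and a=2a₀=48 at k=8, so the next step gives (m, d) = (24, 9) again — its k=1 value — and the period has length 8.

[24; 5, 2, 1, 4, 1, 2, 5, 48]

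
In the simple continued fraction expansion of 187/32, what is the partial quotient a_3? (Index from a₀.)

187 = 5·32 + 27   →  a_0 = 5
32 = 1·27 + 5   →  a_1 = 1
27 = 5·5 + 2   →  a_2 = 5
5 = 2·2 + 1   →  a_3 = 2

2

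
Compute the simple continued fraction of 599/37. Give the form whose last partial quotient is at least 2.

[16; 5, 3, 2]

599 = 16·37 + 7
37 = 5·7 + 2
7 = 3·2 + 1
2 = 2·1 + 0  (stop)
So 599/37 = [16; 5, 3, 2].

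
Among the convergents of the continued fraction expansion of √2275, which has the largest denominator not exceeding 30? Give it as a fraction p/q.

√2275 = [47; 1, 2, 3, 2, 1, 94, …] (period length 6).
Convergents:
  p_0/q_0 = 47/1
  p_1/q_1 = 48/1
  p_2/q_2 = 143/3
  p_3/q_3 = 477/10
  p_4/q_4 = 1097/23
  p_5/q_5 = 1574/33
q_4 = 23 ≤ 30 < 33 = q_5, so the answer is 1097/23.

1097/23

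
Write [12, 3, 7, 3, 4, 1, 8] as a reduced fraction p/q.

Fold from the inside: start with 8/1.
  1 + 1/8 = 9/8
  4 + 8/9 = 44/9
  3 + 9/44 = 141/44
  7 + 44/141 = 1031/141
  3 + 141/1031 = 3234/1031
  12 + 1031/3234 = 39839/3234

39839/3234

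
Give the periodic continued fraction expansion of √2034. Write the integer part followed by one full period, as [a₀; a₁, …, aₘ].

a₀ = ⌊√2034⌋ = 45.

[45; 10, 90]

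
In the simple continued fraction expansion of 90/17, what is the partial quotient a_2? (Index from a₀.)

90 = 5·17 + 5   →  a_0 = 5
17 = 3·5 + 2   →  a_1 = 3
5 = 2·2 + 1   →  a_2 = 2

2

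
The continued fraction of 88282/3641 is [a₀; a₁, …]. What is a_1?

4

88282 = 24·3641 + 898   →  a_0 = 24
3641 = 4·898 + 49   →  a_1 = 4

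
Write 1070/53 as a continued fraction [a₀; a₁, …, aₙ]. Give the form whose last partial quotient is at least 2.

1070 = 20×53 + 10
53 = 5×10 + 3
10 = 3×3 + 1
3 = 3×1 + 0  (stop)
So 1070/53 = [20; 5, 3, 3].

[20; 5, 3, 3]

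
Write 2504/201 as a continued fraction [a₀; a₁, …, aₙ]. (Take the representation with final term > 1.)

2504 = 12×201 + 92
201 = 2×92 + 17
92 = 5×17 + 7
17 = 2×7 + 3
7 = 2×3 + 1
3 = 3×1 + 0  (stop)
So 2504/201 = [12; 2, 5, 2, 2, 3].

[12; 2, 5, 2, 2, 3]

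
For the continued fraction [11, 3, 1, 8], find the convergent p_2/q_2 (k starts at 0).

Using pₖ = aₖpₖ₋₁ + pₖ₋₂, qₖ = aₖqₖ₋₁ + qₖ₋₂ (with p₋₁=1, p₋₂=0, q₋₁=0, q₋₂=1):
  k=0: a=11, p=11, q=1
  k=1: a=3, p=34, q=3
  k=2: a=1, p=45, q=4

45/4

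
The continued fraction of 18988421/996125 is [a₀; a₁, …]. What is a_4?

18988421 = 19·996125 + 62046   →  a_0 = 19
996125 = 16·62046 + 3389   →  a_1 = 16
62046 = 18·3389 + 1044   →  a_2 = 18
3389 = 3·1044 + 257   →  a_3 = 3
1044 = 4·257 + 16   →  a_4 = 4

4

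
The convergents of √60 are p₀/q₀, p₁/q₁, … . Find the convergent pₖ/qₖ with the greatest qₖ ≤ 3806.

√60 = [7; 1, 2, 1, 14, …] (period length 4).
Convergents:
  p_0/q_0 = 7/1
  p_1/q_1 = 8/1
  p_2/q_2 = 23/3
  p_3/q_3 = 31/4
  p_4/q_4 = 457/59
  p_5/q_5 = 488/63
  p_6/q_6 = 1433/185
  p_7/q_7 = 1921/248
  p_8/q_8 = 28327/3657
  p_9/q_9 = 30248/3905
q_8 = 3657 ≤ 3806 < 3905 = q_9, so the answer is 28327/3657.

28327/3657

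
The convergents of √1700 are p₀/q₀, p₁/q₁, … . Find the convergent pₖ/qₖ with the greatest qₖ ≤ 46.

536/13

√1700 = [41; 4, 3, 20, 3, 4, 82, …] (period length 6).
Convergents:
  p_0/q_0 = 41/1
  p_1/q_1 = 165/4
  p_2/q_2 = 536/13
  p_3/q_3 = 10885/264
q_2 = 13 ≤ 46 < 264 = q_3, so the answer is 536/13.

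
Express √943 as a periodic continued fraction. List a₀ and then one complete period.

a₀ = ⌊√943⌋ = 30.
With m₀=0, d₀=1 and mₖ₊₁ = dₖaₖ − mₖ, dₖ₊₁ = (n − mₖ₊₁²)/dₖ, aₖ₊₁ = ⌊(a₀+mₖ₊₁)/dₖ₊₁⌋:
  k=1: m=30, d=43, a=1
  k=2: m=13, d=18, a=2
  k=3: m=23, d=23, a=2
  k=4: m=23, d=18, a=2
  k=5: m=13, d=43, a=1
  k=6: m=30, d=1, a=60
d=1 and a=2a₀=60 at k=6, so the next step gives (m, d) = (30, 43) again — its k=1 value — and the period has length 6.

[30; 1, 2, 2, 2, 1, 60]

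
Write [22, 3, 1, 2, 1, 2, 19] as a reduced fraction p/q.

Using pₖ = aₖpₖ₋₁ + pₖ₋₂ and qₖ = aₖqₖ₋₁ + qₖ₋₂:
  k=0: a=22, p=22, q=1
  k=1: a=3, p=67, q=3
  k=2: a=1, p=89, q=4
  k=3: a=2, p=245, q=11
  k=4: a=1, p=334, q=15
  k=5: a=2, p=913, q=41
  k=6: a=19, p=17681, q=794

17681/794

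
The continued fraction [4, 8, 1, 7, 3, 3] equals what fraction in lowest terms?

Using pₖ = aₖpₖ₋₁ + pₖ₋₂ and qₖ = aₖqₖ₋₁ + qₖ₋₂:
  k=0: a=4, p=4, q=1
  k=1: a=8, p=33, q=8
  k=2: a=1, p=37, q=9
  k=3: a=7, p=292, q=71
  k=4: a=3, p=913, q=222
  k=5: a=3, p=3031, q=737

3031/737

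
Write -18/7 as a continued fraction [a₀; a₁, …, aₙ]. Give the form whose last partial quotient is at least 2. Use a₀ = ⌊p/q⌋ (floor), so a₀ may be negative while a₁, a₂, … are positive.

-18 = -3×7 + 3
7 = 2×3 + 1
3 = 3×1 + 0  (stop)
So -18/7 = [-3; 2, 3].

[-3; 2, 3]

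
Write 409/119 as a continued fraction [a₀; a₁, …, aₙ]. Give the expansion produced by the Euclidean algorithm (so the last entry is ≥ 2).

[3; 2, 3, 2, 7]

409 = 3*119 + 52
119 = 2*52 + 15
52 = 3*15 + 7
15 = 2*7 + 1
7 = 7*1 + 0  (stop)
So 409/119 = [3; 2, 3, 2, 7].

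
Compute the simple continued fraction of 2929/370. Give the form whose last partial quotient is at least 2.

2929 = 7*370 + 339
370 = 1*339 + 31
339 = 10*31 + 29
31 = 1*29 + 2
29 = 14*2 + 1
2 = 2*1 + 0  (stop)
So 2929/370 = [7; 1, 10, 1, 14, 2].

[7; 1, 10, 1, 14, 2]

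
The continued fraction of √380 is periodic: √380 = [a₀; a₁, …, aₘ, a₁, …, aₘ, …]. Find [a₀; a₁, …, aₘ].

a₀ = ⌊√380⌋ = 19.
With m₀=0, d₀=1 and mₖ₊₁ = dₖaₖ − mₖ, dₖ₊₁ = (n − mₖ₊₁²)/dₖ, aₖ₊₁ = ⌊(a₀+mₖ₊₁)/dₖ₊₁⌋:
  k=1: m=19, d=19, a=2
  k=2: m=19, d=1, a=38
d=1 and a=2a₀=38 at k=2, so the next step gives (m, d) = (19, 19) again — its k=1 value — and the period has length 2.

[19; 2, 38]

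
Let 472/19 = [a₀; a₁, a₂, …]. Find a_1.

472 = 24·19 + 16   →  a_0 = 24
19 = 1·16 + 3   →  a_1 = 1

1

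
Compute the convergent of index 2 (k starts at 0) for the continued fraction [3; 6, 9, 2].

Using pₖ = aₖpₖ₋₁ + pₖ₋₂, qₖ = aₖqₖ₋₁ + qₖ₋₂ (with p₋₁=1, p₋₂=0, q₋₁=0, q₋₂=1):
  k=0: a=3, p=3, q=1
  k=1: a=6, p=19, q=6
  k=2: a=9, p=174, q=55

174/55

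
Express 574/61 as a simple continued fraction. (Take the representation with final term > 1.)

574 = 9×61 + 25
61 = 2×25 + 11
25 = 2×11 + 3
11 = 3×3 + 2
3 = 1×2 + 1
2 = 2×1 + 0  (stop)
So 574/61 = [9; 2, 2, 3, 1, 2].

[9; 2, 2, 3, 1, 2]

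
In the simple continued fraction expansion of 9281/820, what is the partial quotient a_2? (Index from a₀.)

9281 = 11·820 + 261   →  a_0 = 11
820 = 3·261 + 37   →  a_1 = 3
261 = 7·37 + 2   →  a_2 = 7

7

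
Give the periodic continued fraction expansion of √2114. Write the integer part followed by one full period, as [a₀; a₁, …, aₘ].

a₀ = ⌊√2114⌋ = 45.
With m₀=0, d₀=1 and mₖ₊₁ = dₖaₖ − mₖ, dₖ₊₁ = (n − mₖ₊₁²)/dₖ, aₖ₊₁ = ⌊(a₀+mₖ₊₁)/dₖ₊₁⌋:
  k=1: m=45, d=89, a=1
  k=2: m=44, d=2, a=44
  k=3: m=44, d=89, a=1
  k=4: m=45, d=1, a=90
d=1 and a=2a₀=90 at k=4, so the next step gives (m, d) = (45, 89) again — its k=1 value — and the period has length 4.

[45; 1, 44, 1, 90]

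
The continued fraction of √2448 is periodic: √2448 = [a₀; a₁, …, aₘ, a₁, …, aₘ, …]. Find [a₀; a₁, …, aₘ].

[49; 2, 10, 2, 98]

a₀ = ⌊√2448⌋ = 49.
With m₀=0, d₀=1 and mₖ₊₁ = dₖaₖ − mₖ, dₖ₊₁ = (n − mₖ₊₁²)/dₖ, aₖ₊₁ = ⌊(a₀+mₖ₊₁)/dₖ₊₁⌋:
  k=1: m=49, d=47, a=2
  k=2: m=45, d=9, a=10
  k=3: m=45, d=47, a=2
  k=4: m=49, d=1, a=98
d=1 and a=2a₀=98 at k=4, so the next step gives (m, d) = (49, 47) again — its k=1 value — and the period has length 4.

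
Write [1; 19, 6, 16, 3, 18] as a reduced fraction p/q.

109758/104315

Fold from the inside: start with 18/1.
  3 + 1/18 = 55/18
  16 + 18/55 = 898/55
  6 + 55/898 = 5443/898
  19 + 898/5443 = 104315/5443
  1 + 5443/104315 = 109758/104315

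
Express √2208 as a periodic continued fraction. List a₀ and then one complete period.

a₀ = ⌊√2208⌋ = 46.

[46; 1, 92]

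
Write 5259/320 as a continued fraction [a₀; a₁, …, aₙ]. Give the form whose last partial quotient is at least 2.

[16; 2, 3, 3, 4, 3]

5259 = 16×320 + 139
320 = 2×139 + 42
139 = 3×42 + 13
42 = 3×13 + 3
13 = 4×3 + 1
3 = 3×1 + 0  (stop)
So 5259/320 = [16; 2, 3, 3, 4, 3].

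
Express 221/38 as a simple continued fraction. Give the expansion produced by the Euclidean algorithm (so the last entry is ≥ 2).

[5; 1, 4, 2, 3]

221 = 5*38 + 31
38 = 1*31 + 7
31 = 4*7 + 3
7 = 2*3 + 1
3 = 3*1 + 0  (stop)
So 221/38 = [5; 1, 4, 2, 3].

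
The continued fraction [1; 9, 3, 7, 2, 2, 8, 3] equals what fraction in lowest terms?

31380/28339

Using pₖ = aₖpₖ₋₁ + pₖ₋₂ and qₖ = aₖqₖ₋₁ + qₖ₋₂:
  k=0: a=1, p=1, q=1
  k=1: a=9, p=10, q=9
  k=2: a=3, p=31, q=28
  k=3: a=7, p=227, q=205
  k=4: a=2, p=485, q=438
  k=5: a=2, p=1197, q=1081
  k=6: a=8, p=10061, q=9086
  k=7: a=3, p=31380, q=28339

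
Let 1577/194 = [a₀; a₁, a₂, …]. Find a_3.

3

1577 = 8·194 + 25   →  a_0 = 8
194 = 7·25 + 19   →  a_1 = 7
25 = 1·19 + 6   →  a_2 = 1
19 = 3·6 + 1   →  a_3 = 3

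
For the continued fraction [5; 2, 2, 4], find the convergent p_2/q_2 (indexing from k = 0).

27/5

Using pₖ = aₖpₖ₋₁ + pₖ₋₂, qₖ = aₖqₖ₋₁ + qₖ₋₂ (with p₋₁=1, p₋₂=0, q₋₁=0, q₋₂=1):
  k=0: a=5, p=5, q=1
  k=1: a=2, p=11, q=2
  k=2: a=2, p=27, q=5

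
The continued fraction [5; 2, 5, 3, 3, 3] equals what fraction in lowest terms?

Using pₖ = aₖpₖ₋₁ + pₖ₋₂ and qₖ = aₖqₖ₋₁ + qₖ₋₂:
  k=0: a=5, p=5, q=1
  k=1: a=2, p=11, q=2
  k=2: a=5, p=60, q=11
  k=3: a=3, p=191, q=35
  k=4: a=3, p=633, q=116
  k=5: a=3, p=2090, q=383

2090/383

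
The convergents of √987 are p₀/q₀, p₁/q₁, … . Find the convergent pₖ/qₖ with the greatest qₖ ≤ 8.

√987 = [31; 2, 2, 2, 62, …] (period length 4).
Convergents:
  p_0/q_0 = 31/1
  p_1/q_1 = 63/2
  p_2/q_2 = 157/5
  p_3/q_3 = 377/12
q_2 = 5 ≤ 8 < 12 = q_3, so the answer is 157/5.

157/5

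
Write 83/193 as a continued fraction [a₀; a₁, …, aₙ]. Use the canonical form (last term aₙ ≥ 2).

[0; 2, 3, 13, 2]

83 = 0*193 + 83
193 = 2*83 + 27
83 = 3*27 + 2
27 = 13*2 + 1
2 = 2*1 + 0  (stop)
So 83/193 = [0; 2, 3, 13, 2].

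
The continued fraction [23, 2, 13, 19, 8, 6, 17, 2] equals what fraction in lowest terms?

21067391/897189

Using pₖ = aₖpₖ₋₁ + pₖ₋₂ and qₖ = aₖqₖ₋₁ + qₖ₋₂:
  k=0: a=23, p=23, q=1
  k=1: a=2, p=47, q=2
  k=2: a=13, p=634, q=27
  k=3: a=19, p=12093, q=515
  k=4: a=8, p=97378, q=4147
  k=5: a=6, p=596361, q=25397
  k=6: a=17, p=10235515, q=435896
  k=7: a=2, p=21067391, q=897189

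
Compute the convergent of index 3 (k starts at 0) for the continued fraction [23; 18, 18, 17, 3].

Using pₖ = aₖpₖ₋₁ + pₖ₋₂, qₖ = aₖqₖ₋₁ + qₖ₋₂ (with p₋₁=1, p₋₂=0, q₋₁=0, q₋₂=1):
  k=0: a=23, p=23, q=1
  k=1: a=18, p=415, q=18
  k=2: a=18, p=7493, q=325
  k=3: a=17, p=127796, q=5543

127796/5543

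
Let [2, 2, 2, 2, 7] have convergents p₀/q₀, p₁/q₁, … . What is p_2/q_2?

Using pₖ = aₖpₖ₋₁ + pₖ₋₂, qₖ = aₖqₖ₋₁ + qₖ₋₂ (with p₋₁=1, p₋₂=0, q₋₁=0, q₋₂=1):
  k=0: a=2, p=2, q=1
  k=1: a=2, p=5, q=2
  k=2: a=2, p=12, q=5

12/5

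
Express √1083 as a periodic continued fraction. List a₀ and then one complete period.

[32; 1, 9, 1, 64]

a₀ = ⌊√1083⌋ = 32.
With m₀=0, d₀=1 and mₖ₊₁ = dₖaₖ − mₖ, dₖ₊₁ = (n − mₖ₊₁²)/dₖ, aₖ₊₁ = ⌊(a₀+mₖ₊₁)/dₖ₊₁⌋:
  k=1: m=32, d=59, a=1
  k=2: m=27, d=6, a=9
  k=3: m=27, d=59, a=1
  k=4: m=32, d=1, a=64
d=1 and a=2a₀=64 at k=4, so the next step gives (m, d) = (32, 59) again — its k=1 value — and the period has length 4.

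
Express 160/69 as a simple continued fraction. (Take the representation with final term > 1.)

160 = 2*69 + 22
69 = 3*22 + 3
22 = 7*3 + 1
3 = 3*1 + 0  (stop)
So 160/69 = [2; 3, 7, 3].

[2; 3, 7, 3]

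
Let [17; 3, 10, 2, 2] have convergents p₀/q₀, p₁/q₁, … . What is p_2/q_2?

Using pₖ = aₖpₖ₋₁ + pₖ₋₂, qₖ = aₖqₖ₋₁ + qₖ₋₂ (with p₋₁=1, p₋₂=0, q₋₁=0, q₋₂=1):
  k=0: a=17, p=17, q=1
  k=1: a=3, p=52, q=3
  k=2: a=10, p=537, q=31

537/31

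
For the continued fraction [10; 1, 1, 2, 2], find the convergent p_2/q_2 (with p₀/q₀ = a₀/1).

Using pₖ = aₖpₖ₋₁ + pₖ₋₂, qₖ = aₖqₖ₋₁ + qₖ₋₂ (with p₋₁=1, p₋₂=0, q₋₁=0, q₋₂=1):
  k=0: a=10, p=10, q=1
  k=1: a=1, p=11, q=1
  k=2: a=1, p=21, q=2

21/2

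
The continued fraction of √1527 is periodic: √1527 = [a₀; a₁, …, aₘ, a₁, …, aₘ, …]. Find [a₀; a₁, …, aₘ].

[39; 13, 78]

a₀ = ⌊√1527⌋ = 39.
With m₀=0, d₀=1 and mₖ₊₁ = dₖaₖ − mₖ, dₖ₊₁ = (n − mₖ₊₁²)/dₖ, aₖ₊₁ = ⌊(a₀+mₖ₊₁)/dₖ₊₁⌋:
  k=1: m=39, d=6, a=13
  k=2: m=39, d=1, a=78
d=1 and a=2a₀=78 at k=2, so the next step gives (m, d) = (39, 6) again — its k=1 value — and the period has length 2.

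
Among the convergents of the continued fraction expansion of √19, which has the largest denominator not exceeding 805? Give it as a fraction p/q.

3012/691

√19 = [4; 2, 1, 3, 1, 2, 8, …] (period length 6).
Convergents:
  p_0/q_0 = 4/1
  p_1/q_1 = 9/2
  p_2/q_2 = 13/3
  p_3/q_3 = 48/11
  p_4/q_4 = 61/14
  p_5/q_5 = 170/39
  p_6/q_6 = 1421/326
  p_7/q_7 = 3012/691
  p_8/q_8 = 4433/1017
q_7 = 691 ≤ 805 < 1017 = q_8, so the answer is 3012/691.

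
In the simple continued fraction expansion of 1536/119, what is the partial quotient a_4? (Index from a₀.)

4

1536 = 12·119 + 108   →  a_0 = 12
119 = 1·108 + 11   →  a_1 = 1
108 = 9·11 + 9   →  a_2 = 9
11 = 1·9 + 2   →  a_3 = 1
9 = 4·2 + 1   →  a_4 = 4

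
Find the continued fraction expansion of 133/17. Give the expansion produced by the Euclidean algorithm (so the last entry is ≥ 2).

[7; 1, 4, 1, 2]

133 = 7×17 + 14
17 = 1×14 + 3
14 = 4×3 + 2
3 = 1×2 + 1
2 = 2×1 + 0  (stop)
So 133/17 = [7; 1, 4, 1, 2].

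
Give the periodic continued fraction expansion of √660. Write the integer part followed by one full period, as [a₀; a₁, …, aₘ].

[25; 1, 2, 4, 2, 1, 50]

a₀ = ⌊√660⌋ = 25.
With m₀=0, d₀=1 and mₖ₊₁ = dₖaₖ − mₖ, dₖ₊₁ = (n − mₖ₊₁²)/dₖ, aₖ₊₁ = ⌊(a₀+mₖ₊₁)/dₖ₊₁⌋:
  k=1: m=25, d=35, a=1
  k=2: m=10, d=16, a=2
  k=3: m=22, d=11, a=4
  k=4: m=22, d=16, a=2
  k=5: m=10, d=35, a=1
  k=6: m=25, d=1, a=50
d=1 and a=2a₀=50 at k=6, so the next step gives (m, d) = (25, 35) again — its k=1 value — and the period has length 6.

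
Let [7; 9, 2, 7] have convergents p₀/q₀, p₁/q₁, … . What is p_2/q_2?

Using pₖ = aₖpₖ₋₁ + pₖ₋₂, qₖ = aₖqₖ₋₁ + qₖ₋₂ (with p₋₁=1, p₋₂=0, q₋₁=0, q₋₂=1):
  k=0: a=7, p=7, q=1
  k=1: a=9, p=64, q=9
  k=2: a=2, p=135, q=19

135/19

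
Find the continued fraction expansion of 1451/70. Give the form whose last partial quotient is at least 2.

1451 = 20·70 + 51
70 = 1·51 + 19
51 = 2·19 + 13
19 = 1·13 + 6
13 = 2·6 + 1
6 = 6·1 + 0  (stop)
So 1451/70 = [20; 1, 2, 1, 2, 6].

[20; 1, 2, 1, 2, 6]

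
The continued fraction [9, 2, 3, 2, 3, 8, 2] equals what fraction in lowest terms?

Fold from the inside: start with 2/1.
  8 + 1/2 = 17/2
  3 + 2/17 = 53/17
  2 + 17/53 = 123/53
  3 + 53/123 = 422/123
  2 + 123/422 = 967/422
  9 + 422/967 = 9125/967

9125/967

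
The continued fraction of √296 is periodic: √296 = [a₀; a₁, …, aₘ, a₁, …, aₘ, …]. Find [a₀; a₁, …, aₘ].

a₀ = ⌊√296⌋ = 17.
With m₀=0, d₀=1 and mₖ₊₁ = dₖaₖ − mₖ, dₖ₊₁ = (n − mₖ₊₁²)/dₖ, aₖ₊₁ = ⌊(a₀+mₖ₊₁)/dₖ₊₁⌋:
  k=1: m=17, d=7, a=4
  k=2: m=11, d=25, a=1
  k=3: m=14, d=4, a=7
  k=4: m=14, d=25, a=1
  k=5: m=11, d=7, a=4
  k=6: m=17, d=1, a=34
d=1 and a=2a₀=34 at k=6, so the next step gives (m, d) = (17, 7) again — its k=1 value — and the period has length 6.

[17; 4, 1, 7, 1, 4, 34]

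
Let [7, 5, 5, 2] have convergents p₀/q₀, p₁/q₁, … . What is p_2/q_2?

Using pₖ = aₖpₖ₋₁ + pₖ₋₂, qₖ = aₖqₖ₋₁ + qₖ₋₂ (with p₋₁=1, p₋₂=0, q₋₁=0, q₋₂=1):
  k=0: a=7, p=7, q=1
  k=1: a=5, p=36, q=5
  k=2: a=5, p=187, q=26

187/26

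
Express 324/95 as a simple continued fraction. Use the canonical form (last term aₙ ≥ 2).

324 = 3·95 + 39
95 = 2·39 + 17
39 = 2·17 + 5
17 = 3·5 + 2
5 = 2·2 + 1
2 = 2·1 + 0  (stop)
So 324/95 = [3; 2, 2, 3, 2, 2].

[3; 2, 2, 3, 2, 2]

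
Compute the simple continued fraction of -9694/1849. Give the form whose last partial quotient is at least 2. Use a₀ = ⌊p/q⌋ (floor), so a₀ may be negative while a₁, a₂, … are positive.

[-6; 1, 3, 8, 2, 8, 3]

-9694 = -6×1849 + 1400
1849 = 1×1400 + 449
1400 = 3×449 + 53
449 = 8×53 + 25
53 = 2×25 + 3
25 = 8×3 + 1
3 = 3×1 + 0  (stop)
So -9694/1849 = [-6; 1, 3, 8, 2, 8, 3].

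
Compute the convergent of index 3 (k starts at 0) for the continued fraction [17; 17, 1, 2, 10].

Using pₖ = aₖpₖ₋₁ + pₖ₋₂, qₖ = aₖqₖ₋₁ + qₖ₋₂ (with p₋₁=1, p₋₂=0, q₋₁=0, q₋₂=1):
  k=0: a=17, p=17, q=1
  k=1: a=17, p=290, q=17
  k=2: a=1, p=307, q=18
  k=3: a=2, p=904, q=53

904/53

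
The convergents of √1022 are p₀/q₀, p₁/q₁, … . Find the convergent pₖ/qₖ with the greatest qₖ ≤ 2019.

√1022 = [31; 1, 30, 1, 62, …] (period length 4).
Convergents:
  p_0/q_0 = 31/1
  p_1/q_1 = 32/1
  p_2/q_2 = 991/31
  p_3/q_3 = 1023/32
  p_4/q_4 = 64417/2015
  p_5/q_5 = 65440/2047
q_4 = 2015 ≤ 2019 < 2047 = q_5, so the answer is 64417/2015.

64417/2015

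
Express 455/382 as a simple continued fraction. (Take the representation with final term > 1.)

[1; 5, 4, 3, 2, 2]

455 = 1*382 + 73
382 = 5*73 + 17
73 = 4*17 + 5
17 = 3*5 + 2
5 = 2*2 + 1
2 = 2*1 + 0  (stop)
So 455/382 = [1; 5, 4, 3, 2, 2].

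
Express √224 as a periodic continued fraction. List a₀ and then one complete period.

[14; 1, 28]

a₀ = ⌊√224⌋ = 14.
With m₀=0, d₀=1 and mₖ₊₁ = dₖaₖ − mₖ, dₖ₊₁ = (n − mₖ₊₁²)/dₖ, aₖ₊₁ = ⌊(a₀+mₖ₊₁)/dₖ₊₁⌋:
  k=1: m=14, d=28, a=1
  k=2: m=14, d=1, a=28
d=1 and a=2a₀=28 at k=2, so the next step gives (m, d) = (14, 28) again — its k=1 value — and the period has length 2.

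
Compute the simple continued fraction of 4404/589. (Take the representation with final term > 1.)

[7; 2, 10, 2, 2, 5]

4404 = 7·589 + 281
589 = 2·281 + 27
281 = 10·27 + 11
27 = 2·11 + 5
11 = 2·5 + 1
5 = 5·1 + 0  (stop)
So 4404/589 = [7; 2, 10, 2, 2, 5].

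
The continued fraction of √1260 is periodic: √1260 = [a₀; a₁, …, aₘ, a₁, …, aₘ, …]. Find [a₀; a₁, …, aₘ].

[35; 2, 70]

a₀ = ⌊√1260⌋ = 35.
With m₀=0, d₀=1 and mₖ₊₁ = dₖaₖ − mₖ, dₖ₊₁ = (n − mₖ₊₁²)/dₖ, aₖ₊₁ = ⌊(a₀+mₖ₊₁)/dₖ₊₁⌋:
  k=1: m=35, d=35, a=2
  k=2: m=35, d=1, a=70
d=1 and a=2a₀=70 at k=2, so the next step gives (m, d) = (35, 35) again — its k=1 value — and the period has length 2.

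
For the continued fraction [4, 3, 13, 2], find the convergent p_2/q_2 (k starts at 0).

Using pₖ = aₖpₖ₋₁ + pₖ₋₂, qₖ = aₖqₖ₋₁ + qₖ₋₂ (with p₋₁=1, p₋₂=0, q₋₁=0, q₋₂=1):
  k=0: a=4, p=4, q=1
  k=1: a=3, p=13, q=3
  k=2: a=13, p=173, q=40

173/40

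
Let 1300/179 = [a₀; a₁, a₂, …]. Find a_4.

1300 = 7·179 + 47   →  a_0 = 7
179 = 3·47 + 38   →  a_1 = 3
47 = 1·38 + 9   →  a_2 = 1
38 = 4·9 + 2   →  a_3 = 4
9 = 4·2 + 1   →  a_4 = 4

4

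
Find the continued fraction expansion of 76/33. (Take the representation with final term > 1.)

76 = 2·33 + 10
33 = 3·10 + 3
10 = 3·3 + 1
3 = 3·1 + 0  (stop)
So 76/33 = [2; 3, 3, 3].

[2; 3, 3, 3]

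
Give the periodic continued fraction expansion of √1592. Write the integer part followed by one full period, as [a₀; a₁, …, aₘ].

a₀ = ⌊√1592⌋ = 39.
With m₀=0, d₀=1 and mₖ₊₁ = dₖaₖ − mₖ, dₖ₊₁ = (n − mₖ₊₁²)/dₖ, aₖ₊₁ = ⌊(a₀+mₖ₊₁)/dₖ₊₁⌋:
  k=1: m=39, d=71, a=1
  k=2: m=32, d=8, a=8
  k=3: m=32, d=71, a=1
  k=4: m=39, d=1, a=78
d=1 and a=2a₀=78 at k=4, so the next step gives (m, d) = (39, 71) again — its k=1 value — and the period has length 4.

[39; 1, 8, 1, 78]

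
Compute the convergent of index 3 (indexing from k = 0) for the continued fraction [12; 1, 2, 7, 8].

Using pₖ = aₖpₖ₋₁ + pₖ₋₂, qₖ = aₖqₖ₋₁ + qₖ₋₂ (with p₋₁=1, p₋₂=0, q₋₁=0, q₋₂=1):
  k=0: a=12, p=12, q=1
  k=1: a=1, p=13, q=1
  k=2: a=2, p=38, q=3
  k=3: a=7, p=279, q=22

279/22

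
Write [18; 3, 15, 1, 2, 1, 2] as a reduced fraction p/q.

Using pₖ = aₖpₖ₋₁ + pₖ₋₂ and qₖ = aₖqₖ₋₁ + qₖ₋₂:
  k=0: a=18, p=18, q=1
  k=1: a=3, p=55, q=3
  k=2: a=15, p=843, q=46
  k=3: a=1, p=898, q=49
  k=4: a=2, p=2639, q=144
  k=5: a=1, p=3537, q=193
  k=6: a=2, p=9713, q=530

9713/530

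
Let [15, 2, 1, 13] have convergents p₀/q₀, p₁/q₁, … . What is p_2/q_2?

Using pₖ = aₖpₖ₋₁ + pₖ₋₂, qₖ = aₖqₖ₋₁ + qₖ₋₂ (with p₋₁=1, p₋₂=0, q₋₁=0, q₋₂=1):
  k=0: a=15, p=15, q=1
  k=1: a=2, p=31, q=2
  k=2: a=1, p=46, q=3

46/3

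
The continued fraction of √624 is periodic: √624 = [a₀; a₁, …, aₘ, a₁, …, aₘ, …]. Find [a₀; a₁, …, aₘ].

a₀ = ⌊√624⌋ = 24.
With m₀=0, d₀=1 and mₖ₊₁ = dₖaₖ − mₖ, dₖ₊₁ = (n − mₖ₊₁²)/dₖ, aₖ₊₁ = ⌊(a₀+mₖ₊₁)/dₖ₊₁⌋:
  k=1: m=24, d=48, a=1
  k=2: m=24, d=1, a=48
d=1 and a=2a₀=48 at k=2, so the next step gives (m, d) = (24, 48) again — its k=1 value — and the period has length 2.

[24; 1, 48]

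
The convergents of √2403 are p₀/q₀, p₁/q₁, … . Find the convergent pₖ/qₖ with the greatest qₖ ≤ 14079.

√2403 = [49; 49, 98, …] (period length 2).
Convergents:
  p_0/q_0 = 49/1
  p_1/q_1 = 2402/49
  p_2/q_2 = 235445/4803
  p_3/q_3 = 11539207/235396
q_2 = 4803 ≤ 14079 < 235396 = q_3, so the answer is 235445/4803.

235445/4803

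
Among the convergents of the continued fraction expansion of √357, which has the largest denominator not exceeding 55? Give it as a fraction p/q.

359/19

√357 = [18; 1, 8, 2, 8, 1, 36, …] (period length 6).
Convergents:
  p_0/q_0 = 18/1
  p_1/q_1 = 19/1
  p_2/q_2 = 170/9
  p_3/q_3 = 359/19
  p_4/q_4 = 3042/161
q_3 = 19 ≤ 55 < 161 = q_4, so the answer is 359/19.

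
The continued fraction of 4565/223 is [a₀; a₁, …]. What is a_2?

8

4565 = 20·223 + 105   →  a_0 = 20
223 = 2·105 + 13   →  a_1 = 2
105 = 8·13 + 1   →  a_2 = 8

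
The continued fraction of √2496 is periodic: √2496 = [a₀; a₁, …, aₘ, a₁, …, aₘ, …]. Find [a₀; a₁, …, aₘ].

[49; 1, 23, 1, 98]

a₀ = ⌊√2496⌋ = 49.
With m₀=0, d₀=1 and mₖ₊₁ = dₖaₖ − mₖ, dₖ₊₁ = (n − mₖ₊₁²)/dₖ, aₖ₊₁ = ⌊(a₀+mₖ₊₁)/dₖ₊₁⌋:
  k=1: m=49, d=95, a=1
  k=2: m=46, d=4, a=23
  k=3: m=46, d=95, a=1
  k=4: m=49, d=1, a=98
d=1 and a=2a₀=98 at k=4, so the next step gives (m, d) = (49, 95) again — its k=1 value — and the period has length 4.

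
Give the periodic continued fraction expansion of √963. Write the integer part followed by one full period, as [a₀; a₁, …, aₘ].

a₀ = ⌊√963⌋ = 31.
With m₀=0, d₀=1 and mₖ₊₁ = dₖaₖ − mₖ, dₖ₊₁ = (n − mₖ₊₁²)/dₖ, aₖ₊₁ = ⌊(a₀+mₖ₊₁)/dₖ₊₁⌋:
  k=1: m=31, d=2, a=31
  k=2: m=31, d=1, a=62
d=1 and a=2a₀=62 at k=2, so the next step gives (m, d) = (31, 2) again — its k=1 value — and the period has length 2.

[31; 31, 62]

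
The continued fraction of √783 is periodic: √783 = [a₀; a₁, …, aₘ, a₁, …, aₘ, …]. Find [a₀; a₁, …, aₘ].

a₀ = ⌊√783⌋ = 27.
With m₀=0, d₀=1 and mₖ₊₁ = dₖaₖ − mₖ, dₖ₊₁ = (n − mₖ₊₁²)/dₖ, aₖ₊₁ = ⌊(a₀+mₖ₊₁)/dₖ₊₁⌋:
  k=1: m=27, d=54, a=1
  k=2: m=27, d=1, a=54
d=1 and a=2a₀=54 at k=2, so the next step gives (m, d) = (27, 54) again — its k=1 value — and the period has length 2.

[27; 1, 54]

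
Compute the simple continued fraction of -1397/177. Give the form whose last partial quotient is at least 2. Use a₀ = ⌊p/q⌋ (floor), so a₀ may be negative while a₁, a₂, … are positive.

-1397 = -8*177 + 19
177 = 9*19 + 6
19 = 3*6 + 1
6 = 6*1 + 0  (stop)
So -1397/177 = [-8; 9, 3, 6].

[-8; 9, 3, 6]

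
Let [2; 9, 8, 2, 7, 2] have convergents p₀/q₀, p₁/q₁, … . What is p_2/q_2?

154/73

Using pₖ = aₖpₖ₋₁ + pₖ₋₂, qₖ = aₖqₖ₋₁ + qₖ₋₂ (with p₋₁=1, p₋₂=0, q₋₁=0, q₋₂=1):
  k=0: a=2, p=2, q=1
  k=1: a=9, p=19, q=9
  k=2: a=8, p=154, q=73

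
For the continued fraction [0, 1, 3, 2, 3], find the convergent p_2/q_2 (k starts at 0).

Using pₖ = aₖpₖ₋₁ + pₖ₋₂, qₖ = aₖqₖ₋₁ + qₖ₋₂ (with p₋₁=1, p₋₂=0, q₋₁=0, q₋₂=1):
  k=0: a=0, p=0, q=1
  k=1: a=1, p=1, q=1
  k=2: a=3, p=3, q=4

3/4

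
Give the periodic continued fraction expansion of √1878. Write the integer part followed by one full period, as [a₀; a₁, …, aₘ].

a₀ = ⌊√1878⌋ = 43.
With m₀=0, d₀=1 and mₖ₊₁ = dₖaₖ − mₖ, dₖ₊₁ = (n − mₖ₊₁²)/dₖ, aₖ₊₁ = ⌊(a₀+mₖ₊₁)/dₖ₊₁⌋:
  k=1: m=43, d=29, a=2
  k=2: m=15, d=57, a=1
  k=3: m=42, d=2, a=42
  k=4: m=42, d=57, a=1
  k=5: m=15, d=29, a=2
  k=6: m=43, d=1, a=86
d=1 and a=2a₀=86 at k=6, so the next step gives (m, d) = (43, 29) again — its k=1 value — and the period has length 6.

[43; 2, 1, 42, 1, 2, 86]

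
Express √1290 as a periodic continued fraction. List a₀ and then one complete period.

[35; 1, 10, 1, 70]

a₀ = ⌊√1290⌋ = 35.
With m₀=0, d₀=1 and mₖ₊₁ = dₖaₖ − mₖ, dₖ₊₁ = (n − mₖ₊₁²)/dₖ, aₖ₊₁ = ⌊(a₀+mₖ₊₁)/dₖ₊₁⌋:
  k=1: m=35, d=65, a=1
  k=2: m=30, d=6, a=10
  k=3: m=30, d=65, a=1
  k=4: m=35, d=1, a=70
d=1 and a=2a₀=70 at k=4, so the next step gives (m, d) = (35, 65) again — its k=1 value — and the period has length 4.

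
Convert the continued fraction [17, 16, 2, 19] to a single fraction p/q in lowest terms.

Using pₖ = aₖpₖ₋₁ + pₖ₋₂ and qₖ = aₖqₖ₋₁ + qₖ₋₂:
  k=0: a=17, p=17, q=1
  k=1: a=16, p=273, q=16
  k=2: a=2, p=563, q=33
  k=3: a=19, p=10970, q=643

10970/643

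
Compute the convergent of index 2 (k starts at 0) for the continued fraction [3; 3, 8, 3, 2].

Using pₖ = aₖpₖ₋₁ + pₖ₋₂, qₖ = aₖqₖ₋₁ + qₖ₋₂ (with p₋₁=1, p₋₂=0, q₋₁=0, q₋₂=1):
  k=0: a=3, p=3, q=1
  k=1: a=3, p=10, q=3
  k=2: a=8, p=83, q=25

83/25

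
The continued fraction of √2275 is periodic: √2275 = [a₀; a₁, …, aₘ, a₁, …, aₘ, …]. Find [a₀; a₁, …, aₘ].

a₀ = ⌊√2275⌋ = 47.
With m₀=0, d₀=1 and mₖ₊₁ = dₖaₖ − mₖ, dₖ₊₁ = (n − mₖ₊₁²)/dₖ, aₖ₊₁ = ⌊(a₀+mₖ₊₁)/dₖ₊₁⌋:
  k=1: m=47, d=66, a=1
  k=2: m=19, d=29, a=2
  k=3: m=39, d=26, a=3
  k=4: m=39, d=29, a=2
  k=5: m=19, d=66, a=1
  k=6: m=47, d=1, a=94
d=1 and a=2a₀=94 at k=6, so the next step gives (m, d) = (47, 66) again — its k=1 value — and the period has length 6.

[47; 1, 2, 3, 2, 1, 94]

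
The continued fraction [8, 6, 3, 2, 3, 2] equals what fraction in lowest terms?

Fold from the inside: start with 2/1.
  3 + 1/2 = 7/2
  2 + 2/7 = 16/7
  3 + 7/16 = 55/16
  6 + 16/55 = 346/55
  8 + 55/346 = 2823/346

2823/346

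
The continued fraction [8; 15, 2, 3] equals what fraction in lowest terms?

871/108

Using pₖ = aₖpₖ₋₁ + pₖ₋₂ and qₖ = aₖqₖ₋₁ + qₖ₋₂:
  k=0: a=8, p=8, q=1
  k=1: a=15, p=121, q=15
  k=2: a=2, p=250, q=31
  k=3: a=3, p=871, q=108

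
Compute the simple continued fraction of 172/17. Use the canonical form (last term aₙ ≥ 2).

[10; 8, 2]

172 = 10·17 + 2
17 = 8·2 + 1
2 = 2·1 + 0  (stop)
So 172/17 = [10; 8, 2].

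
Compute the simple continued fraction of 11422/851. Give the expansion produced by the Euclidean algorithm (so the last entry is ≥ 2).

11422 = 13*851 + 359
851 = 2*359 + 133
359 = 2*133 + 93
133 = 1*93 + 40
93 = 2*40 + 13
40 = 3*13 + 1
13 = 13*1 + 0  (stop)
So 11422/851 = [13; 2, 2, 1, 2, 3, 13].

[13; 2, 2, 1, 2, 3, 13]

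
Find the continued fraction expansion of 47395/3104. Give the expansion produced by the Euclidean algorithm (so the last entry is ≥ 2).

[15; 3, 1, 2, 1, 1, 6, 18]

47395 = 15·3104 + 835
3104 = 3·835 + 599
835 = 1·599 + 236
599 = 2·236 + 127
236 = 1·127 + 109
127 = 1·109 + 18
109 = 6·18 + 1
18 = 18·1 + 0  (stop)
So 47395/3104 = [15; 3, 1, 2, 1, 1, 6, 18].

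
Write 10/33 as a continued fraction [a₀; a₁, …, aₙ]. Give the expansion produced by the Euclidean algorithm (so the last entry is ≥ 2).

10 = 0*33 + 10
33 = 3*10 + 3
10 = 3*3 + 1
3 = 3*1 + 0  (stop)
So 10/33 = [0; 3, 3, 3].

[0; 3, 3, 3]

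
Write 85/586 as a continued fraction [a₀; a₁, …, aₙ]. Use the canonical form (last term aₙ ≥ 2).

85 = 0*586 + 85
586 = 6*85 + 76
85 = 1*76 + 9
76 = 8*9 + 4
9 = 2*4 + 1
4 = 4*1 + 0  (stop)
So 85/586 = [0; 6, 1, 8, 2, 4].

[0; 6, 1, 8, 2, 4]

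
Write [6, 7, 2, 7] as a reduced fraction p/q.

687/112

Fold from the inside: start with 7/1.
  2 + 1/7 = 15/7
  7 + 7/15 = 112/15
  6 + 15/112 = 687/112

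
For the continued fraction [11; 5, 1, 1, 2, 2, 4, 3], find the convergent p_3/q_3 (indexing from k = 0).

Using pₖ = aₖpₖ₋₁ + pₖ₋₂, qₖ = aₖqₖ₋₁ + qₖ₋₂ (with p₋₁=1, p₋₂=0, q₋₁=0, q₋₂=1):
  k=0: a=11, p=11, q=1
  k=1: a=5, p=56, q=5
  k=2: a=1, p=67, q=6
  k=3: a=1, p=123, q=11

123/11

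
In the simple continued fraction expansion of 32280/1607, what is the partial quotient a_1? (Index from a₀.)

32280 = 20·1607 + 140   →  a_0 = 20
1607 = 11·140 + 67   →  a_1 = 11

11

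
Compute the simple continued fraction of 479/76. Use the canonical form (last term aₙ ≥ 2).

479 = 6·76 + 23
76 = 3·23 + 7
23 = 3·7 + 2
7 = 3·2 + 1
2 = 2·1 + 0  (stop)
So 479/76 = [6; 3, 3, 3, 2].

[6; 3, 3, 3, 2]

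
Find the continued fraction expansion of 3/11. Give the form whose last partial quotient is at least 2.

[0; 3, 1, 2]

3 = 0·11 + 3
11 = 3·3 + 2
3 = 1·2 + 1
2 = 2·1 + 0  (stop)
So 3/11 = [0; 3, 1, 2].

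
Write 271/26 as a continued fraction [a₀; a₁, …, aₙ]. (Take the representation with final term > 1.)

[10; 2, 2, 1, 3]

271 = 10*26 + 11
26 = 2*11 + 4
11 = 2*4 + 3
4 = 1*3 + 1
3 = 3*1 + 0  (stop)
So 271/26 = [10; 2, 2, 1, 3].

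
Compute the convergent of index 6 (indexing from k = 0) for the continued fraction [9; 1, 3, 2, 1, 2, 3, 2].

Using pₖ = aₖpₖ₋₁ + pₖ₋₂, qₖ = aₖqₖ₋₁ + qₖ₋₂ (with p₋₁=1, p₋₂=0, q₋₁=0, q₋₂=1):
  k=0: a=9, p=9, q=1
  k=1: a=1, p=10, q=1
  k=2: a=3, p=39, q=4
  k=3: a=2, p=88, q=9
  k=4: a=1, p=127, q=13
  k=5: a=2, p=342, q=35
  k=6: a=3, p=1153, q=118

1153/118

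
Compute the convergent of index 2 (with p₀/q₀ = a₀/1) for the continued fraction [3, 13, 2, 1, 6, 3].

Using pₖ = aₖpₖ₋₁ + pₖ₋₂, qₖ = aₖqₖ₋₁ + qₖ₋₂ (with p₋₁=1, p₋₂=0, q₋₁=0, q₋₂=1):
  k=0: a=3, p=3, q=1
  k=1: a=13, p=40, q=13
  k=2: a=2, p=83, q=27

83/27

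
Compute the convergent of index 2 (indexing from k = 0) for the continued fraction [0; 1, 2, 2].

2/3

Using pₖ = aₖpₖ₋₁ + pₖ₋₂, qₖ = aₖqₖ₋₁ + qₖ₋₂ (with p₋₁=1, p₋₂=0, q₋₁=0, q₋₂=1):
  k=0: a=0, p=0, q=1
  k=1: a=1, p=1, q=1
  k=2: a=2, p=2, q=3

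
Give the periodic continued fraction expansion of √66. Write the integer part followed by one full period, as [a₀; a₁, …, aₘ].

[8; 8, 16]

a₀ = ⌊√66⌋ = 8.
With m₀=0, d₀=1 and mₖ₊₁ = dₖaₖ − mₖ, dₖ₊₁ = (n − mₖ₊₁²)/dₖ, aₖ₊₁ = ⌊(a₀+mₖ₊₁)/dₖ₊₁⌋:
  k=1: m=8, d=2, a=8
  k=2: m=8, d=1, a=16
d=1 and a=2a₀=16 at k=2, so the next step gives (m, d) = (8, 2) again — its k=1 value — and the period has length 2.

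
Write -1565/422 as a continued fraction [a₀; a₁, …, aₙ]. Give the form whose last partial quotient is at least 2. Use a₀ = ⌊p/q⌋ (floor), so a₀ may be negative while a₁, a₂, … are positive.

-1565 = -4×422 + 123
422 = 3×123 + 53
123 = 2×53 + 17
53 = 3×17 + 2
17 = 8×2 + 1
2 = 2×1 + 0  (stop)
So -1565/422 = [-4; 3, 2, 3, 8, 2].

[-4; 3, 2, 3, 8, 2]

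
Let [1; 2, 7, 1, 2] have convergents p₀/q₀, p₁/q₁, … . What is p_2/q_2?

22/15

Using pₖ = aₖpₖ₋₁ + pₖ₋₂, qₖ = aₖqₖ₋₁ + qₖ₋₂ (with p₋₁=1, p₋₂=0, q₋₁=0, q₋₂=1):
  k=0: a=1, p=1, q=1
  k=1: a=2, p=3, q=2
  k=2: a=7, p=22, q=15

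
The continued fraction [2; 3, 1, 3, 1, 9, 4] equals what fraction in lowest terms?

1727/763

Fold from the inside: start with 4/1.
  9 + 1/4 = 37/4
  1 + 4/37 = 41/37
  3 + 37/41 = 160/41
  1 + 41/160 = 201/160
  3 + 160/201 = 763/201
  2 + 201/763 = 1727/763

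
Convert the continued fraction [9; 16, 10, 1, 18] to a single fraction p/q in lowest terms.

Fold from the inside: start with 18/1.
  1 + 1/18 = 19/18
  10 + 18/19 = 208/19
  16 + 19/208 = 3347/208
  9 + 208/3347 = 30331/3347

30331/3347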